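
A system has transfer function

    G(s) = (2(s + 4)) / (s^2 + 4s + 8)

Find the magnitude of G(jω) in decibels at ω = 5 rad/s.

|G(j5)|_dB ≈ -6.23 dB

Substitute s = j5: numerator = 8 + j10, denominator = -17 + j20.
|G(j5)| = |8 + j10| / |-17 + j20| = 12.806 / 26.249 ≈ 0.4879.
In decibels: 20·log₁₀(0.4879) ≈ -6.23 dB.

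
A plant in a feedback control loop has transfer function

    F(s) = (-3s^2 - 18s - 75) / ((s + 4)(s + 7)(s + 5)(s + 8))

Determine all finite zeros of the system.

Set the numerator to zero: -3s^2 - 18s - 75 = 0, i.e. -3·(s^2 + 6s + 25) = 0.
Factoring: (s^2 + 6s + 25) = 0.

s = -3 ± 4j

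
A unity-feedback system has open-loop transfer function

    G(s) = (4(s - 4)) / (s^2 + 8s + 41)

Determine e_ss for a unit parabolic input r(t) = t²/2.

e_ss = ∞

G(s) has no poles at the origin.
This is a Type 0 system; Ka = lim_{s→0} s^2·G(s) = 0, so the steady-state error for a parabola input is infinite.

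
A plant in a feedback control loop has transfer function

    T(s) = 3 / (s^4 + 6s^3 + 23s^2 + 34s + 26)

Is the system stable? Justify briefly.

The denominator s^4 + 6s^3 + 23s^2 + 34s + 26 factors as (s^2 + 4s + 13)(s^2 + 2s + 2), giving poles at s = -2 ± 3j, -1 ± j.
Since all poles lie strictly in the left half-plane, the system is stable.

stable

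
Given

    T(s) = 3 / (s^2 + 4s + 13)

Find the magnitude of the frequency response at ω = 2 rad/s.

|T(j2)| ≈ 0.2491

Substitute s = j2: numerator = 3, denominator = 9 + j8.
|T(j2)| = |3| / |9 + j8| = 3 / 12.042 ≈ 0.2491.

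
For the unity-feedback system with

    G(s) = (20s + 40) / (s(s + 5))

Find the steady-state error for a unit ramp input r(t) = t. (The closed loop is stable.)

G(s) has one pole at the origin.
This is a Type 1 system. Kv = lim_{s→0} s·G(s) = 40/5 = 8.
e_ss = 1/Kv = 1/(8) = 1/8 ≈ 0.1250.

e_ss = 0.1250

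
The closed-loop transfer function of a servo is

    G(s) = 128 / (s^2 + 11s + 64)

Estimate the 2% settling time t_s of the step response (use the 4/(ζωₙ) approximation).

t_s ≈ 0.7273 s

Comparing s^2 + 11s + 64 to s^2 + 2ζωₙs + ωₙ²: ωₙ = 8 rad/s and ζ = 11/(2·8) = 0.6875.
ζωₙ = 11/2 = 5.5, so t_s ≈ 4/(ζωₙ) = 4/5.5 ≈ 0.7273 s.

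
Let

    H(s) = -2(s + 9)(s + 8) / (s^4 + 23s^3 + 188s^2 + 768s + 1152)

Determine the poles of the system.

s = -4 ± 4j, -3, -12

The poles are the roots of the denominator s^4 + 23s^3 + 188s^2 + 768s + 1152 = 0.
Trying s = -3: the polynomial evaluates to 0, so (s + 3) is a factor.
Dividing out leaves s^3 + 20s^2 + 128s + 384 = 0.
This factors further as (s^2 + 8s + 32)(s + 12) = 0.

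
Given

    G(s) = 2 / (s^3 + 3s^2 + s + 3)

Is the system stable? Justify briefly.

The denominator s^3 + 3s^2 + s + 3 factors as (s^2 + 1)(s + 3), giving poles at s = ±j, -3.
Since the simple pole(s) at s = ±j lie on the jω-axis with none in the right half-plane, the system is marginally stable.

marginally stable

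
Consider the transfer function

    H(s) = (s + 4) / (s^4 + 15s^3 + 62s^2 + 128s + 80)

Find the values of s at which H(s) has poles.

The poles are the roots of the denominator s^4 + 15s^3 + 62s^2 + 128s + 80 = 0.
Trying s = -1: the polynomial evaluates to 0, so (s + 1) is a factor.
Dividing out leaves s^3 + 14s^2 + 48s + 80 = 0.
This factors further as (s^2 + 4s + 8)(s + 10) = 0.

s = -2 + 2j, -2 - 2j, -1, -10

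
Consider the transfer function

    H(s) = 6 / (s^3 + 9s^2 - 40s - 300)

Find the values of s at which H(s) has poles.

The poles are the roots of the denominator s^3 + 9s^2 - 40s - 300 = 0.
Trying s = 6: the polynomial evaluates to 0, so (s - 6) is a factor.
Dividing out leaves s^2 + 15s + 50 = 0.
Factoring the quadratic: (s + 5)(s + 10) = 0.

s = 6, -5, -10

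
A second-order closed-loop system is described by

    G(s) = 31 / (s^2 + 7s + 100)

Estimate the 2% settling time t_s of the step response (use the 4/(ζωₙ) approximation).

Comparing s^2 + 7s + 100 to s^2 + 2ζωₙs + ωₙ²: ωₙ = 10 rad/s and ζ = 7/(2·10) = 0.35.
ζωₙ = 7/2 = 3.5, so t_s ≈ 4/(ζωₙ) = 4/3.5 ≈ 1.143 s.

t_s ≈ 1.143 s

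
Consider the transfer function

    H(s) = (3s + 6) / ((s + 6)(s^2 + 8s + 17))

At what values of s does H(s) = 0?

s = -2

Set the numerator to zero: 3s + 6 = 0, i.e. 3·(s + 2) = 0.
So s = -2.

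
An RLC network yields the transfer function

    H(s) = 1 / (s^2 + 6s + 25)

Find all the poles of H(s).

The poles are the roots of the denominator s^2 + 6s + 25 = 0.
Using the quadratic formula: s = (-6 ± √(-64))/2 = -3 ± 4j.

s = -3 + 4j, -3 - 4j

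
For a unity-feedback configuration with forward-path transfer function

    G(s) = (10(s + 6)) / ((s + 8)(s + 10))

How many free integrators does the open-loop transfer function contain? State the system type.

Type 0

The denominator has no factor of s at the origin — no free integrator — so this is a Type 0 system.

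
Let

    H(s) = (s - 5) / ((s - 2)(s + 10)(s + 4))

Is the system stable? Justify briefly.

unstable

The poles can be read from the denominator factors: s = 2, -10, -4.
Since the pole(s) at s = 2 lie in the right half-plane, the system is unstable.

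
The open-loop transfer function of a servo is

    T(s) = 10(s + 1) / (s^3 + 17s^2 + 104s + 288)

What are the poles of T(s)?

s = -9, -4 + 4j, -4 - 4j

The poles are the roots of the denominator s^3 + 17s^2 + 104s + 288 = 0.
Trying s = -9: the polynomial evaluates to 0, so (s + 9) is a factor.
Dividing out leaves s^2 + 8s + 32 = 0.
The quadratic formula then gives s = -4 ± 4j.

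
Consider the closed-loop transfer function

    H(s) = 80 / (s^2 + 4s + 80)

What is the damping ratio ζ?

ζ ≈ 0.2236

Compare the denominator to the standard form s^2 + 2ζωₙs + ωₙ².
ωₙ² = 80, so ωₙ = √80 ≈ 8.944 rad/s.
2ζωₙ = 4, so ζ = 4/(2·√80) ≈ 0.2236.
With ζ = 0.2236 the response is underdamped.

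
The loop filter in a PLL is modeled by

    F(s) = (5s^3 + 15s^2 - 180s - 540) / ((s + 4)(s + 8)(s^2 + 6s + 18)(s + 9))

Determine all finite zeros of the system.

s = 6, -3, -6

Set the numerator to zero: 5s^3 + 15s^2 - 180s - 540 = 0, i.e. 5·(s^3 + 3s^2 - 36s - 108) = 0.
Factoring: (s - 6)(s + 3)(s + 6) = 0.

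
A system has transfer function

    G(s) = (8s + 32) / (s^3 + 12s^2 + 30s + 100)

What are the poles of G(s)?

The poles are the roots of the denominator s^3 + 12s^2 + 30s + 100 = 0.
Trying s = -10: the polynomial evaluates to 0, so (s + 10) is a factor.
Dividing out leaves s^2 + 2s + 10 = 0.
The quadratic formula then gives s = -1 ± 3j.

s = -1 ± 3j, -10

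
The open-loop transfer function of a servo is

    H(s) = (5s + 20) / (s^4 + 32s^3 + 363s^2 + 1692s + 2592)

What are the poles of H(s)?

s = -9, -8, -3, -12

The poles are the roots of the denominator s^4 + 32s^3 + 363s^2 + 1692s + 2592 = 0.
Trying s = -9: the polynomial evaluates to 0, so (s + 9) is a factor.
Dividing out leaves s^3 + 23s^2 + 156s + 288 = 0.
This factors further as (s + 8)(s + 3)(s + 12) = 0.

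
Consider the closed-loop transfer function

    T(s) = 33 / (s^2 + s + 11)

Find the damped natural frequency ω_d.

Comparing s^2 + s + 11 to s^2 + 2ζωₙs + ωₙ²: ωₙ = √11 ≈ 3.317 rad/s and ζ = 1/(2·√11) ≈ 0.1508.
ζωₙ = 1/2 = 0.5, so ω_d = ωₙ√(1−ζ²) = √(ωₙ² − (ζωₙ)²) = √(11 − 0.5²) = √10.75 ≈ 3.279 rad/s.

ω_d ≈ 3.279 rad/s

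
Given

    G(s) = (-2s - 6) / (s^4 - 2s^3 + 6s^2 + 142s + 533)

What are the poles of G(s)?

The poles are the roots of the denominator s^4 - 2s^3 + 6s^2 + 142s + 533 = 0.
No real roots exist; factor into two real quadratics: (s^2 - 8s + 41)(s^2 + 6s + 13) = 0.
Each quadratic gives a conjugate pair via the quadratic formula.

s = 4 + 5j, 4 - 5j, -3 + 2j, -3 - 2j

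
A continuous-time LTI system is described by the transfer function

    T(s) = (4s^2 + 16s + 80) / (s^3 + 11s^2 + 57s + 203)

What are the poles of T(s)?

The poles are the roots of the denominator s^3 + 11s^2 + 57s + 203 = 0.
Trying s = -7: the polynomial evaluates to 0, so (s + 7) is a factor.
Dividing out leaves s^2 + 4s + 29 = 0.
The quadratic formula then gives s = -2 ± 5j.

s = -2 ± 5j, -7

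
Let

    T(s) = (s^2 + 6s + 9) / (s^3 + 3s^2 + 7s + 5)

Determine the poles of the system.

The poles are the roots of the denominator s^3 + 3s^2 + 7s + 5 = 0.
Trying s = -1: the polynomial evaluates to 0, so (s + 1) is a factor.
Dividing out leaves s^2 + 2s + 5 = 0.
The quadratic formula then gives s = -1 ± 2j.

s = -1 ± 2j, -1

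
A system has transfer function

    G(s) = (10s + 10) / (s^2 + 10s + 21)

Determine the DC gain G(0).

G(0) = 10/21 ≈ 0.4762

Set s = 0: G(0) = (10) / (21) = 10/21.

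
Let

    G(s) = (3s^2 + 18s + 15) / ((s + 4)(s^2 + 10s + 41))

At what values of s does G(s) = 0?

s = -5, -1

Set the numerator to zero: 3s^2 + 18s + 15 = 0, i.e. 3·(s^2 + 6s + 5) = 0.
Factoring: (s + 5)(s + 1) = 0.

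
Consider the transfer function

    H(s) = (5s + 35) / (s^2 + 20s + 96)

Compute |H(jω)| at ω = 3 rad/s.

Substitute s = j3: numerator = 35 + j15, denominator = 87 + j60.
|H(j3)| = |35 + j15| / |87 + j60| = 38.079 / 105.68 ≈ 0.3603.

|H(j3)| ≈ 0.3603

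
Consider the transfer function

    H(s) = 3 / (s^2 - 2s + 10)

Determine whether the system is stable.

The denominator s^2 - 2s + 10 factors as (s^2 - 2s + 10), giving poles at s = 1 ± 3j.
Since the pole(s) at s = 1 ± 3j lie in the right half-plane, the system is unstable.

unstable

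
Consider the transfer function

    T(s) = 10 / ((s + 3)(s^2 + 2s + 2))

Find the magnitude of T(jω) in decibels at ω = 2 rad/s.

Substitute s = j2: numerator = 10, denominator = -14 + j8.
|T(j2)| = |10| / |-14 + j8| = 10 / 16.125 ≈ 0.6202.
In decibels: 20·log₁₀(0.6202) ≈ -4.15 dB.

|T(j2)|_dB ≈ -4.15 dB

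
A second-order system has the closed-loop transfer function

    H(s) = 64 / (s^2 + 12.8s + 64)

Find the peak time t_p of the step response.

Comparing s^2 + 12.8s + 64 to s^2 + 2ζωₙs + ωₙ²: ωₙ = 8 rad/s and ζ = 12.8/(2·8) = 0.8.
ζωₙ = 12.8/2 = 6.4, so ω_d = ωₙ√(1−ζ²) = √(ωₙ² − (ζωₙ)²) = √(64 − 6.4²) = √23.04 = 4.800 rad/s.
t_p = π/ω_d = π/4.800 ≈ 0.6545 s.

t_p ≈ 0.6545 s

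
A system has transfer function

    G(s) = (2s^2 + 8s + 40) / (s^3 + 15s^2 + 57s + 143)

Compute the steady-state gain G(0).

G(0) = 40/143 ≈ 0.2797

Set s = 0: G(0) = (40) / (143) = 40/143.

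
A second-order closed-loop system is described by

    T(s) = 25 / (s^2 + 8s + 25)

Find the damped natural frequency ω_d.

ω_d = 3 rad/s

Comparing s^2 + 8s + 25 to s^2 + 2ζωₙs + ωₙ²: ωₙ = 5 rad/s and ζ = 8/(2·5) = 0.8.
ζωₙ = 8/2 = 4, so ω_d = ωₙ√(1−ζ²) = √(ωₙ² − (ζωₙ)²) = √(25 − 4²) = √9 = 3 rad/s.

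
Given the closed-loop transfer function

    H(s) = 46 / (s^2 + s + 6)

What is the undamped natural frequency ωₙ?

Compare the denominator to the standard form s^2 + 2ζωₙs + ωₙ².
ωₙ² = 6, so ωₙ = √6 ≈ 2.449 rad/s.

ωₙ ≈ 2.449 rad/s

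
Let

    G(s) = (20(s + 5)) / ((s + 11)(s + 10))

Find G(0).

G(0) = 10/11 ≈ 0.9091

At s = 0 each factor (s + a) contributes a and each (s^2 + bs + c) contributes c.
G(0) = 20·(5) / ((11) · (10)) = 100/110 = 10/11.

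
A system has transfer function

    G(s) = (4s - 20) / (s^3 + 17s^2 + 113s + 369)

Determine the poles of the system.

s = -9, -4 ± 5j

The poles are the roots of the denominator s^3 + 17s^2 + 113s + 369 = 0.
Trying s = -9: the polynomial evaluates to 0, so (s + 9) is a factor.
Dividing out leaves s^2 + 8s + 41 = 0.
The quadratic formula then gives s = -4 ± 5j.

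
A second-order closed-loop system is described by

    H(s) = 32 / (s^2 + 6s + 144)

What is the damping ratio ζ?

ζ = 0.25

Compare the denominator to the standard form s^2 + 2ζωₙs + ωₙ².
ωₙ² = 144, so ωₙ = 12 rad/s.
2ζωₙ = 6, so ζ = 6/(2·12) = 0.25.
With ζ = 0.25 the response is underdamped.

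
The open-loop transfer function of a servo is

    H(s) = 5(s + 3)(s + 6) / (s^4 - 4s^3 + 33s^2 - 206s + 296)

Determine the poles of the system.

s = -1 + 6j, -1 - 6j, 4, 2

The poles are the roots of the denominator s^4 - 4s^3 + 33s^2 - 206s + 296 = 0.
Trying s = 4: the polynomial evaluates to 0, so (s - 4) is a factor.
Dividing out leaves s^3 + 33s - 74 = 0.
This factors further as (s^2 + 2s + 37)(s - 2) = 0.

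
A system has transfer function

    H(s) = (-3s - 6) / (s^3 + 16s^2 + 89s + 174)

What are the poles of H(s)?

The poles are the roots of the denominator s^3 + 16s^2 + 89s + 174 = 0.
Trying s = -6: the polynomial evaluates to 0, so (s + 6) is a factor.
Dividing out leaves s^2 + 10s + 29 = 0.
The quadratic formula then gives s = -5 ± 2j.

s = -5 + 2j, -5 - 2j, -6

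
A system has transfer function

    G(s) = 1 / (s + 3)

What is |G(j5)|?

|G(j5)| ≈ 0.1715

Substitute s = j5: numerator = 1, denominator = 3 + j5.
|G(j5)| = |1| / |3 + j5| = 1 / 5.8310 ≈ 0.1715.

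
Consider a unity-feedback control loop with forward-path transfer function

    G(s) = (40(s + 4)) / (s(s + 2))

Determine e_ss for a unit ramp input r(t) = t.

G(s) has one pole at the origin.
This is a Type 1 system. Kv = lim_{s→0} s·G(s) = 160/2 = 80.
e_ss = 1/Kv = 1/(80) = 1/80 ≈ 0.01250.

e_ss = 0.01250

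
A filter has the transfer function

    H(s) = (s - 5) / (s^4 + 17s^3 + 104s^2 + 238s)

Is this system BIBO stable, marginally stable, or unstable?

marginally stable

The denominator s^4 + 17s^3 + 104s^2 + 238s factors as s(s^2 + 10s + 34)(s + 7), giving poles at s = 0, -5 + 3j, -5 - 3j, -7.
Since the simple pole(s) at s = 0 lie on the jω-axis with none in the right half-plane, the system is marginally stable.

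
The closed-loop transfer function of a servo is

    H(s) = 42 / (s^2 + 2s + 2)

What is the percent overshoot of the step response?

%OS ≈ 4.32%

Comparing s^2 + 2s + 2 to s^2 + 2ζωₙs + ωₙ²: ωₙ = √2 ≈ 1.414 rad/s and ζ = 2/(2·√2) ≈ 0.7071.
%OS = 100·exp(−πζ/√(1−ζ²)) = 100·exp(−π·0.7071/√(1−0.7071²)) ≈ 4.32%.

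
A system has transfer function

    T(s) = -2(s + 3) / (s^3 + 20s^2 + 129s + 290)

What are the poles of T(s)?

The poles are the roots of the denominator s^3 + 20s^2 + 129s + 290 = 0.
Trying s = -10: the polynomial evaluates to 0, so (s + 10) is a factor.
Dividing out leaves s^2 + 10s + 29 = 0.
The quadratic formula then gives s = -5 ± 2j.

s = -5 ± 2j, -10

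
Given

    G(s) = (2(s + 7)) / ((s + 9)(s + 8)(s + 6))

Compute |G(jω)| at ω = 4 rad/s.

Substitute s = j4: numerator = 14 + j8, denominator = 64 + j632.
|G(j4)| = |14 + j8| / |64 + j632| = 16.125 / 635.23 ≈ 0.02538.

|G(j4)| ≈ 0.02538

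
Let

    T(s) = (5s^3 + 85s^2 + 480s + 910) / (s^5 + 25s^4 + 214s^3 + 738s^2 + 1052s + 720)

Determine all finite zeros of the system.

Set the numerator to zero: 5s^3 + 85s^2 + 480s + 910 = 0, i.e. 5·(s^3 + 17s^2 + 96s + 182) = 0.
Factoring: (s^2 + 10s + 26)(s + 7) = 0.

s = -5 ± j, -7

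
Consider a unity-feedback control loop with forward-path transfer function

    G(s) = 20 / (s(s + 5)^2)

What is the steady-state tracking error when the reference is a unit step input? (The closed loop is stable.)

G(s) has one pole at the origin.
This is a Type 1 system; for a step input the steady-state error is zero.

e_ss = 0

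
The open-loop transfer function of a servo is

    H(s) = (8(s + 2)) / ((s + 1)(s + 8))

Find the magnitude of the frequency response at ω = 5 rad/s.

Substitute s = j5: numerator = 16 + j40, denominator = -17 + j45.
|H(j5)| = |16 + j40| / |-17 + j45| = 43.081 / 48.104 ≈ 0.8956.

|H(j5)| ≈ 0.8956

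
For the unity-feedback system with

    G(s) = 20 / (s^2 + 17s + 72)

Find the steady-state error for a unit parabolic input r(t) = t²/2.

e_ss = ∞

G(s) has no poles at the origin.
This is a Type 0 system; Ka = lim_{s→0} s^2·G(s) = 0, so the steady-state error for a parabola input is infinite.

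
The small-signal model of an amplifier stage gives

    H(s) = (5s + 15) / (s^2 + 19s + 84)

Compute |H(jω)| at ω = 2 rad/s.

|H(j2)| ≈ 0.2036

Substitute s = j2: numerator = 15 + j10, denominator = 80 + j38.
|H(j2)| = |15 + j10| / |80 + j38| = 18.028 / 88.566 ≈ 0.2036.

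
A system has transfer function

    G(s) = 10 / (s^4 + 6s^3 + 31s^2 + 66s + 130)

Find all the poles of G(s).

The poles are the roots of the denominator s^4 + 6s^3 + 31s^2 + 66s + 130 = 0.
No real roots exist; factor into two real quadratics: (s^2 + 4s + 13)(s^2 + 2s + 10) = 0.
Each quadratic gives a conjugate pair via the quadratic formula.

s = -2 ± 3j, -1 ± 3j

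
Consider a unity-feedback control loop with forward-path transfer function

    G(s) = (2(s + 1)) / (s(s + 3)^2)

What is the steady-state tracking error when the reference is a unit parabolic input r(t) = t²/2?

G(s) has one pole at the origin.
This is a Type 1 system; Ka = lim_{s→0} s^2·G(s) = 0, so the steady-state error for a parabola input is infinite.

e_ss = ∞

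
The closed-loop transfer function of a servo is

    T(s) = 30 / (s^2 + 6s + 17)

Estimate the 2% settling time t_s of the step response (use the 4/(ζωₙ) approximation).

Comparing s^2 + 6s + 17 to s^2 + 2ζωₙs + ωₙ²: ωₙ = √17 ≈ 4.123 rad/s and ζ = 6/(2·√17) ≈ 0.7276.
ζωₙ = 6/2 = 3, so t_s ≈ 4/(ζωₙ) = 4/3 ≈ 1.333 s.

t_s ≈ 1.333 s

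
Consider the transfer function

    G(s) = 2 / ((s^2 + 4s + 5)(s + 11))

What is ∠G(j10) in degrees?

∠G(j10) ≈ 160.6°

At s = j10: numerator = 2, denominator = -1445 - j510.
∠G = ∠num − ∠den = 0° − (-160.56°) = 160.6°.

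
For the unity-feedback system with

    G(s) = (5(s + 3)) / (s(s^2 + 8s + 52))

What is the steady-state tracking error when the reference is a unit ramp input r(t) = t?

e_ss = 3.467

G(s) has one pole at the origin.
This is a Type 1 system. Kv = lim_{s→0} s·G(s) = 15/52.
e_ss = 1/Kv = 1/(15/52) = 52/15 ≈ 3.467.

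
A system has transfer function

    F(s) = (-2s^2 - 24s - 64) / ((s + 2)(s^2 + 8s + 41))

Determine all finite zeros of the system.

Set the numerator to zero: -2s^2 - 24s - 64 = 0, i.e. -2·(s^2 + 12s + 32) = 0.
Factoring: (s + 8)(s + 4) = 0.

s = -8, -4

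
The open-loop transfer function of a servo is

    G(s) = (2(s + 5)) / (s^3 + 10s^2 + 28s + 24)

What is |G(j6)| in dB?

Substitute s = j6: numerator = 10 + j12, denominator = -336 - j48.
|G(j6)| = |10 + j12| / |-336 - j48| = 15.620 / 339.41 ≈ 0.04602.
In decibels: 20·log₁₀(0.04602) ≈ -26.7 dB.

|G(j6)|_dB ≈ -26.7 dB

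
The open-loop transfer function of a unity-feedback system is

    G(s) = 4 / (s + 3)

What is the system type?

The denominator has no factor of s at the origin — no free integrator — so this is a Type 0 system.

Type 0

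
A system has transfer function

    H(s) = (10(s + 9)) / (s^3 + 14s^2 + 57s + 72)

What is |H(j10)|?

Substitute s = j10: numerator = 90 + j100, denominator = -1328 - j430.
|H(j10)| = |90 + j100| / |-1328 - j430| = 134.54 / 1395.9 ≈ 0.09638.

|H(j10)| ≈ 0.09638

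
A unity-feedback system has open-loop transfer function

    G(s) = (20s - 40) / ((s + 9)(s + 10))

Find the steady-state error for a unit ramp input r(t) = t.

e_ss = ∞

G(s) has no poles at the origin.
This is a Type 0 system; Kv = lim_{s→0} s·G(s) = 0, so the steady-state error for a ramp input is infinite.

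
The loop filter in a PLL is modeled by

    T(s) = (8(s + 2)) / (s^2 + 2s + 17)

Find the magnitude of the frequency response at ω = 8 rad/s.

Substitute s = j8: numerator = 16 + j64, denominator = -47 + j16.
|T(j8)| = |16 + j64| / |-47 + j16| = 65.970 / 49.649 ≈ 1.329.

|T(j8)| ≈ 1.329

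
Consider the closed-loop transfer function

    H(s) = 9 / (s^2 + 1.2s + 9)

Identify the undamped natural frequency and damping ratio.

Compare the denominator to the standard form s^2 + 2ζωₙs + ωₙ².
ωₙ² = 9, so ωₙ = 3 rad/s.
2ζωₙ = 1.2, so ζ = 1.2/(2·3) = 0.2.
With ζ = 0.2 the response is underdamped.

ωₙ = 3 rad/s, ζ = 0.2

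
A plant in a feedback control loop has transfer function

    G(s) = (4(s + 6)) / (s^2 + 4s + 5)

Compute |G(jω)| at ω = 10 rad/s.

Substitute s = j10: numerator = 24 + j40, denominator = -95 + j40.
|G(j10)| = |24 + j40| / |-95 + j40| = 46.648 / 103.08 ≈ 0.4525.

|G(j10)| ≈ 0.4525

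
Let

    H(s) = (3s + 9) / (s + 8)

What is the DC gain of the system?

H(0) = 9/8 ≈ 1.125

Set s = 0: H(0) = (9) / (8) = 9/8.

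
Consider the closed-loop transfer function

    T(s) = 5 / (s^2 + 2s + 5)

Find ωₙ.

ωₙ ≈ 2.236 rad/s

Compare the denominator to the standard form s^2 + 2ζωₙs + ωₙ².
ωₙ² = 5, so ωₙ = √5 ≈ 2.236 rad/s.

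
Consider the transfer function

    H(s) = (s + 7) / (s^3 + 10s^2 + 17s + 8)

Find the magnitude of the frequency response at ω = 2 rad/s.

|H(j2)| ≈ 0.1766

Substitute s = j2: numerator = 7 + j2, denominator = -32 + j26.
|H(j2)| = |7 + j2| / |-32 + j26| = 7.2801 / 41.231 ≈ 0.1766.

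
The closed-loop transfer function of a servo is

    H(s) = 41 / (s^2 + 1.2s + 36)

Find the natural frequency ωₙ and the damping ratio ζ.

Compare the denominator to the standard form s^2 + 2ζωₙs + ωₙ².
ωₙ² = 36, so ωₙ = 6 rad/s.
2ζωₙ = 1.2, so ζ = 1.2/(2·6) = 0.1.
With ζ = 0.1 the response is underdamped.

ωₙ = 6 rad/s, ζ = 0.1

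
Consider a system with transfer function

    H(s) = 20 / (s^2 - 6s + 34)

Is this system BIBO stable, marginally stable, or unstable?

The denominator s^2 - 6s + 34 factors as (s^2 - 6s + 34), giving poles at s = 3 ± 5j.
Since the pole(s) at s = 3 ± 5j lie in the right half-plane, the system is unstable.

unstable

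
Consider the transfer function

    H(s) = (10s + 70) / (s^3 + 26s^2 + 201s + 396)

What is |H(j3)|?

Substitute s = j3: numerator = 70 + j30, denominator = 162 + j576.
|H(j3)| = |70 + j30| / |162 + j576| = 76.158 / 598.35 ≈ 0.1273.

|H(j3)| ≈ 0.1273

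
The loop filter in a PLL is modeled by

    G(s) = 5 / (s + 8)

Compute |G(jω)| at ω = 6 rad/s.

|G(j6)| = 0.5000

Substitute s = j6: numerator = 5, denominator = 8 + j6.
|G(j6)| = |5| / |8 + j6| = 5 / 10 = 0.5000.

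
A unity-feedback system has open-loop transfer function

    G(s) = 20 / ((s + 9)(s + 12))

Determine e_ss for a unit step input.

G(s) has no poles at the origin.
This is a Type 0 system. Kp = lim_{s→0} G(s) = 20/108 = 5/27.
e_ss = 1/(1 + Kp) = 1/(1 + 5/27) = 27/32 ≈ 0.8438.

e_ss = 0.8438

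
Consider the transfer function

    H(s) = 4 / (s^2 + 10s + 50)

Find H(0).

H(0) = 2/25 ≈ 0.08000

Set s = 0: H(0) = (4) / (50) = 2/25.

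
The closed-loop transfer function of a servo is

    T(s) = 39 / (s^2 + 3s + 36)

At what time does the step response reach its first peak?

t_p ≈ 0.5408 s

Comparing s^2 + 3s + 36 to s^2 + 2ζωₙs + ωₙ²: ωₙ = 6 rad/s and ζ = 3/(2·6) = 0.25.
ζωₙ = 3/2 = 1.5, so ω_d = ωₙ√(1−ζ²) = √(ωₙ² − (ζωₙ)²) = √(36 − 1.5²) = √33.75 ≈ 5.809 rad/s.
t_p = π/ω_d = π/5.809 ≈ 0.5408 s.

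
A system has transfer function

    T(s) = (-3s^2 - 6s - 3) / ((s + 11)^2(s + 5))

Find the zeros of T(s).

s = -1, -1

Set the numerator to zero: -3s^2 - 6s - 3 = 0, i.e. -3·(s^2 + 2s + 1) = 0.
Factoring: (s + 1)^2 = 0.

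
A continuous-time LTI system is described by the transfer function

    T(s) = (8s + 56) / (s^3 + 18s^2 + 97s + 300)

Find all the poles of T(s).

s = -3 ± 4j, -12

The poles are the roots of the denominator s^3 + 18s^2 + 97s + 300 = 0.
Trying s = -12: the polynomial evaluates to 0, so (s + 12) is a factor.
Dividing out leaves s^2 + 6s + 25 = 0.
The quadratic formula then gives s = -3 ± 4j.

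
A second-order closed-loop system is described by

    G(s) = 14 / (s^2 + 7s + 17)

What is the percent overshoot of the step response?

%OS ≈ 0.644%

Comparing s^2 + 7s + 17 to s^2 + 2ζωₙs + ωₙ²: ωₙ = √17 ≈ 4.123 rad/s and ζ = 7/(2·√17) ≈ 0.8489.
%OS = 100·exp(−πζ/√(1−ζ²)) = 100·exp(−π·0.8489/√(1−0.8489²)) ≈ 0.644%.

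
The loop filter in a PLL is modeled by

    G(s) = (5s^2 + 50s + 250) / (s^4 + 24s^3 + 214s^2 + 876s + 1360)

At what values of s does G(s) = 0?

s = -5 ± 5j

Set the numerator to zero: 5s^2 + 50s + 250 = 0, i.e. 5·(s^2 + 10s + 50) = 0.
Factoring: (s^2 + 10s + 50) = 0.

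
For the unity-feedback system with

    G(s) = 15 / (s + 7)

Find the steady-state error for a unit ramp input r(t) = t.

G(s) has no poles at the origin.
This is a Type 0 system; Kv = lim_{s→0} s·G(s) = 0, so the steady-state error for a ramp input is infinite.

e_ss = ∞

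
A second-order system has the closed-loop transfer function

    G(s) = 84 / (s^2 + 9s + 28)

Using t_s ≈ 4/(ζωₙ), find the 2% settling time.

t_s ≈ 0.8889 s

Comparing s^2 + 9s + 28 to s^2 + 2ζωₙs + ωₙ²: ωₙ = √28 ≈ 5.292 rad/s and ζ = 9/(2·√28) ≈ 0.8504.
ζωₙ = 9/2 = 4.5, so t_s ≈ 4/(ζωₙ) = 4/4.5 ≈ 0.8889 s.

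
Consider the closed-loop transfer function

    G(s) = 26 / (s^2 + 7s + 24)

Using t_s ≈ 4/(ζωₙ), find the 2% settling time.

t_s ≈ 1.143 s

Comparing s^2 + 7s + 24 to s^2 + 2ζωₙs + ωₙ²: ωₙ = √24 ≈ 4.899 rad/s and ζ = 7/(2·√24) ≈ 0.7144.
ζωₙ = 7/2 = 3.5, so t_s ≈ 4/(ζωₙ) = 4/3.5 ≈ 1.143 s.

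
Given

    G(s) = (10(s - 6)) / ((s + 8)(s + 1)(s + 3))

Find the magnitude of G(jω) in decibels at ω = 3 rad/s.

|G(j3)|_dB ≈ -4.65 dB

Substitute s = j3: numerator = -60 + j30, denominator = -84 + j78.
|G(j3)| = |-60 + j30| / |-84 + j78| = 67.082 / 114.63 ≈ 0.5852.
In decibels: 20·log₁₀(0.5852) ≈ -4.65 dB.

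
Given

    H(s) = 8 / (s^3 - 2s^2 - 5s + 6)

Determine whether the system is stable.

The denominator s^3 - 2s^2 - 5s + 6 factors as (s + 2)(s - 3)(s - 1), giving poles at s = -2, 3, 1.
Since the pole(s) at s = 3, 1 lie in the right half-plane, the system is unstable.

unstable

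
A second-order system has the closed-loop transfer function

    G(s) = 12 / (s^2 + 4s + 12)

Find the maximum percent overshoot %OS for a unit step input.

%OS ≈ 10.8%

Comparing s^2 + 4s + 12 to s^2 + 2ζωₙs + ωₙ²: ωₙ = √12 ≈ 3.464 rad/s and ζ = 4/(2·√12) ≈ 0.5774.
%OS = 100·exp(−πζ/√(1−ζ²)) = 100·exp(−π·0.5774/√(1−0.5774²)) ≈ 10.8%.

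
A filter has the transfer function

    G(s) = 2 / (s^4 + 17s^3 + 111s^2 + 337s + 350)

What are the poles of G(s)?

The poles are the roots of the denominator s^4 + 17s^3 + 111s^2 + 337s + 350 = 0.
Trying s = -2: the polynomial evaluates to 0, so (s + 2) is a factor.
Dividing out leaves s^3 + 15s^2 + 81s + 175 = 0.
This factors further as (s^2 + 8s + 25)(s + 7) = 0.

s = -4 + 3j, -4 - 3j, -2, -7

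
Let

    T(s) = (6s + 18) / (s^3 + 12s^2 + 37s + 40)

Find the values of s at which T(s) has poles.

s = -2 ± j, -8

The poles are the roots of the denominator s^3 + 12s^2 + 37s + 40 = 0.
Trying s = -8: the polynomial evaluates to 0, so (s + 8) is a factor.
Dividing out leaves s^2 + 4s + 5 = 0.
The quadratic formula then gives s = -2 ± 1j.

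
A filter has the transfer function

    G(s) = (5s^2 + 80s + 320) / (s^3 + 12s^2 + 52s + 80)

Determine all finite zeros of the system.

s = -8, -8

Set the numerator to zero: 5s^2 + 80s + 320 = 0, i.e. 5·(s^2 + 16s + 64) = 0.
Factoring: (s + 8)^2 = 0.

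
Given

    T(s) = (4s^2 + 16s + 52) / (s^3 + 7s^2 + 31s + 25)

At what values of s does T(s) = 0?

s = -2 + 3j, -2 - 3j

Set the numerator to zero: 4s^2 + 16s + 52 = 0, i.e. 4·(s^2 + 4s + 13) = 0.
Factoring: (s^2 + 4s + 13) = 0.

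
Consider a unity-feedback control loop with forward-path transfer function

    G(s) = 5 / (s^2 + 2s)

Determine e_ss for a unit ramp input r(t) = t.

G(s) has one pole at the origin.
This is a Type 1 system. Kv = lim_{s→0} s·G(s) = 5/2.
e_ss = 1/Kv = 1/(5/2) = 2/5 ≈ 0.4000.

e_ss = 0.4000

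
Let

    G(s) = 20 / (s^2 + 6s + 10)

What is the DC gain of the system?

Set s = 0: G(0) = (20) / (10) = 2.

G(0) = 2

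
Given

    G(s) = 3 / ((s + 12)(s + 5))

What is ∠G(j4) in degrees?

At s = j4: numerator = 3, denominator = 44 + j68.
∠G = ∠num − ∠den = 0° − (57.095°) = -57.09°.

∠G(j4) ≈ -57.09°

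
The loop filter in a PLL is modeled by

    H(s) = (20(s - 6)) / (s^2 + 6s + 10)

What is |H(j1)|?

|H(j1)| ≈ 11.25

Substitute s = j1: numerator = -120 + j20, denominator = 9 + j6.
|H(j1)| = |-120 + j20| / |9 + j6| = 121.66 / 10.817 ≈ 11.25.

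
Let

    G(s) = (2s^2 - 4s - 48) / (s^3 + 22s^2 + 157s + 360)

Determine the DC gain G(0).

Set s = 0: G(0) = (-48) / (360) = -2/15.

G(0) = -2/15 ≈ -0.1333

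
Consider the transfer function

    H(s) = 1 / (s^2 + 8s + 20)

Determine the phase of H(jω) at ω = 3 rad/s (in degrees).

∠H(j3) ≈ -65.38°

At s = j3: numerator = 1, denominator = 11 + j24.
∠H = ∠num − ∠den = 0° − (65.376°) = -65.38°.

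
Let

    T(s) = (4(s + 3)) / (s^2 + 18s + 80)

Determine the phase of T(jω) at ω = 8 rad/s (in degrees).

∠T(j8) ≈ -14.22°

At s = j8: numerator = 12 + j32, denominator = 16 + j144.
∠T = ∠num − ∠den = 69.444° − (83.660°) = -14.22°.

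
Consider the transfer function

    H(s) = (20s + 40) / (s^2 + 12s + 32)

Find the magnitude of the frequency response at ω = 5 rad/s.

|H(j5)| ≈ 1.783

Substitute s = j5: numerator = 40 + j100, denominator = 7 + j60.
|H(j5)| = |40 + j100| / |7 + j60| = 107.70 / 60.407 ≈ 1.783.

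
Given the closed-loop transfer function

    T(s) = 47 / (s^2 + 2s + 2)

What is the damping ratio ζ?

Compare the denominator to the standard form s^2 + 2ζωₙs + ωₙ².
ωₙ² = 2, so ωₙ = √2 ≈ 1.414 rad/s.
2ζωₙ = 2, so ζ = 2/(2·√2) ≈ 0.7071.
With ζ = 0.7071 the response is underdamped.

ζ ≈ 0.7071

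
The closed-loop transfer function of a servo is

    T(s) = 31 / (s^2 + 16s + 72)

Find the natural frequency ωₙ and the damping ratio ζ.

Compare the denominator to the standard form s^2 + 2ζωₙs + ωₙ².
ωₙ² = 72, so ωₙ = √72 ≈ 8.485 rad/s.
2ζωₙ = 16, so ζ = 16/(2·√72) ≈ 0.9428.
With ζ = 0.9428 the response is underdamped.

ωₙ ≈ 8.485 rad/s, ζ ≈ 0.9428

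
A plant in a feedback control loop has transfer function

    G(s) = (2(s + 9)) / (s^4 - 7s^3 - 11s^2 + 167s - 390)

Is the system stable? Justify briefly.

The denominator s^4 - 7s^3 - 11s^2 + 167s - 390 factors as (s^2 - 6s + 13)(s + 5)(s - 6), giving poles at s = 3 + 2j, 3 - 2j, -5, 6.
Since the pole(s) at s = 3 + 2j, 3 - 2j, 6 lie in the right half-plane, the system is unstable.

unstable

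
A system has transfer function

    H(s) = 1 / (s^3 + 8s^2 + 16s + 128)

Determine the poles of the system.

The poles are the roots of the denominator s^3 + 8s^2 + 16s + 128 = 0.
Trying s = -8: the polynomial evaluates to 0, so (s + 8) is a factor.
Dividing out leaves s^2 + 16 = 0.
The quadratic formula then gives s = 0 ± 4j.

s = 4j, -4j, -8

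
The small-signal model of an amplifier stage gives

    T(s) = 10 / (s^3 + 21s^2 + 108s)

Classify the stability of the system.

The denominator s^3 + 21s^2 + 108s factors as s(s + 12)(s + 9), giving poles at s = 0, -12, -9.
Since the simple pole(s) at s = 0 lie on the jω-axis with none in the right half-plane, the system is marginally stable.

marginally stable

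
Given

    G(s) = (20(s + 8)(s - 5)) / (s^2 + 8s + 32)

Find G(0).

G(0) = -25

At s = 0 each factor (s + a) contributes a and each (s^2 + bs + c) contributes c.
G(0) = 20·(8) · (-5) / ((32)) = -800/32 = -25.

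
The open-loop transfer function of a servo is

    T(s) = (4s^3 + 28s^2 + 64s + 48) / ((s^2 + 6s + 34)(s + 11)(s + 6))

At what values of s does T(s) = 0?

s = -2, -3, -2

Set the numerator to zero: 4s^3 + 28s^2 + 64s + 48 = 0, i.e. 4·(s^3 + 7s^2 + 16s + 12) = 0.
Factoring: (s + 2)^2(s + 3) = 0.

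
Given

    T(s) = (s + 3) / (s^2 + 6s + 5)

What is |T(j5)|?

Substitute s = j5: numerator = 3 + j5, denominator = -20 + j30.
|T(j5)| = |3 + j5| / |-20 + j30| = 5.8310 / 36.056 ≈ 0.1617.

|T(j5)| ≈ 0.1617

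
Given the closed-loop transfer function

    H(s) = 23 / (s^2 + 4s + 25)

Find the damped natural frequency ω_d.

Comparing s^2 + 4s + 25 to s^2 + 2ζωₙs + ωₙ²: ωₙ = 5 rad/s and ζ = 4/(2·5) = 0.4.
ζωₙ = 4/2 = 2, so ω_d = ωₙ√(1−ζ²) = √(ωₙ² − (ζωₙ)²) = √(25 − 2²) = √21 ≈ 4.583 rad/s.

ω_d ≈ 4.583 rad/s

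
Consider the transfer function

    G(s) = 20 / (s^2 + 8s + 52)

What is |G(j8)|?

Substitute s = j8: numerator = 20, denominator = -12 + j64.
|G(j8)| = |20| / |-12 + j64| = 20 / 65.115 ≈ 0.3071.

|G(j8)| ≈ 0.3071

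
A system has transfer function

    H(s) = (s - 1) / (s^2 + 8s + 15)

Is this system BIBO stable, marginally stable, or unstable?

stable

The denominator s^2 + 8s + 15 factors as (s + 5)(s + 3), giving poles at s = -5, -3.
Since all poles lie strictly in the left half-plane, the system is stable.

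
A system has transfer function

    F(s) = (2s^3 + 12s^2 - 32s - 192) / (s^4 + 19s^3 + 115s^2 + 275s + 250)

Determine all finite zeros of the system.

s = -4, 4, -6

Set the numerator to zero: 2s^3 + 12s^2 - 32s - 192 = 0, i.e. 2·(s^3 + 6s^2 - 16s - 96) = 0.
Factoring: (s + 4)(s - 4)(s + 6) = 0.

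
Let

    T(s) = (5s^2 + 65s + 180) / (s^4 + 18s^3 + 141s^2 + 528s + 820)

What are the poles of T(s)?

The poles are the roots of the denominator s^4 + 18s^3 + 141s^2 + 528s + 820 = 0.
No real roots exist; factor into two real quadratics: (s^2 + 10s + 41)(s^2 + 8s + 20) = 0.
Each quadratic gives a conjugate pair via the quadratic formula.

s = -5 + 4j, -5 - 4j, -4 + 2j, -4 - 2j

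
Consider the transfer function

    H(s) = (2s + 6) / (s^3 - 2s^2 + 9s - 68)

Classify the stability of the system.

The denominator s^3 - 2s^2 + 9s - 68 factors as (s^2 + 2s + 17)(s - 4), giving poles at s = -1 ± 4j, 4.
Since the pole(s) at s = 4 lie in the right half-plane, the system is unstable.

unstable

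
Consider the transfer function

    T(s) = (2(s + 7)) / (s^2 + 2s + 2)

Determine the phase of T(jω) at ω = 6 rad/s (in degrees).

∠T(j6) ≈ -120.0°

At s = j6: numerator = 14 + j12, denominator = -34 + j12.
∠T = ∠num − ∠den = 40.601° − (160.56°) = -120.0°.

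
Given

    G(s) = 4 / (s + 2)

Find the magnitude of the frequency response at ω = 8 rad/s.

Substitute s = j8: numerator = 4, denominator = 2 + j8.
|G(j8)| = |4| / |2 + j8| = 4 / 8.2462 ≈ 0.4851.

|G(j8)| ≈ 0.4851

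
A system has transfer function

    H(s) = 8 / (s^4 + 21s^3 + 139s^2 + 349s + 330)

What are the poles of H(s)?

The poles are the roots of the denominator s^4 + 21s^3 + 139s^2 + 349s + 330 = 0.
Trying s = -6: the polynomial evaluates to 0, so (s + 6) is a factor.
Dividing out leaves s^3 + 15s^2 + 49s + 55 = 0.
This factors further as (s^2 + 4s + 5)(s + 11) = 0.

s = -2 ± j, -6, -11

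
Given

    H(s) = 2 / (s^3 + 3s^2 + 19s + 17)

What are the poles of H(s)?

The poles are the roots of the denominator s^3 + 3s^2 + 19s + 17 = 0.
Trying s = -1: the polynomial evaluates to 0, so (s + 1) is a factor.
Dividing out leaves s^2 + 2s + 17 = 0.
The quadratic formula then gives s = -1 ± 4j.

s = -1 + 4j, -1 - 4j, -1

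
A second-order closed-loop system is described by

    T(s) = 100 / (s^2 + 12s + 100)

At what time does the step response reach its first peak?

t_p ≈ 0.3927 s

Comparing s^2 + 12s + 100 to s^2 + 2ζωₙs + ωₙ²: ωₙ = 10 rad/s and ζ = 12/(2·10) = 0.6.
ζωₙ = 12/2 = 6, so ω_d = ωₙ√(1−ζ²) = √(ωₙ² − (ζωₙ)²) = √(100 − 6²) = √64 = 8 rad/s.
t_p = π/ω_d = π/8 ≈ 0.3927 s.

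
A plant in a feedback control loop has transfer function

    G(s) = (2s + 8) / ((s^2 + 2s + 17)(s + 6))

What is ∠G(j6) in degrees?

∠G(j6) ≈ -136.4°

At s = j6: numerator = 8 + j12, denominator = -186 - j42.
∠G = ∠num − ∠den = 56.310° − (-167.28°) = 223.6°, which wraps to -136.4°.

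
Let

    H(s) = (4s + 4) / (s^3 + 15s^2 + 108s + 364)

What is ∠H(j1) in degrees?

At s = j1: numerator = 4 + j4, denominator = 349 + j107.
∠H = ∠num − ∠den = 45° − (17.045°) = 27.95°.

∠H(j1) ≈ 27.95°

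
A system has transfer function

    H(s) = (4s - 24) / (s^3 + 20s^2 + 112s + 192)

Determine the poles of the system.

s = -4, -12, -4

The poles are the roots of the denominator s^3 + 20s^2 + 112s + 192 = 0.
Trying s = -4: the polynomial evaluates to 0, so (s + 4) is a factor.
Dividing out leaves s^2 + 16s + 48 = 0.
Factoring the quadratic: (s + 12)(s + 4) = 0.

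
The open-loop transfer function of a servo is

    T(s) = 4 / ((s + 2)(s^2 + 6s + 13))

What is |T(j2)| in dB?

Substitute s = j2: numerator = 4, denominator = -6 + j42.
|T(j2)| = |4| / |-6 + j42| = 4 / 42.426 ≈ 0.09428.
In decibels: 20·log₁₀(0.09428) ≈ -20.5 dB.

|T(j2)|_dB ≈ -20.5 dB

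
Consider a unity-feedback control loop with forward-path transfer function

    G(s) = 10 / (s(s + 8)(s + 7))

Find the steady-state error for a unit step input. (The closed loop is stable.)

G(s) has one pole at the origin.
This is a Type 1 system; for a step input the steady-state error is zero.

e_ss = 0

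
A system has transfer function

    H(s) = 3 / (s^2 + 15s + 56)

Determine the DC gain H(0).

Set s = 0: H(0) = (3) / (56) = 3/56.

H(0) = 3/56 ≈ 0.05357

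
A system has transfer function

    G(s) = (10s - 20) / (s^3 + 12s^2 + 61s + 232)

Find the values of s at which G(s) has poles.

The poles are the roots of the denominator s^3 + 12s^2 + 61s + 232 = 0.
Trying s = -8: the polynomial evaluates to 0, so (s + 8) is a factor.
Dividing out leaves s^2 + 4s + 29 = 0.
The quadratic formula then gives s = -2 ± 5j.

s = -2 ± 5j, -8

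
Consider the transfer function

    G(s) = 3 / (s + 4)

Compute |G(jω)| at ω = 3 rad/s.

Substitute s = j3: numerator = 3, denominator = 4 + j3.
|G(j3)| = |3| / |4 + j3| = 3 / 5 = 0.6000.

|G(j3)| = 0.6000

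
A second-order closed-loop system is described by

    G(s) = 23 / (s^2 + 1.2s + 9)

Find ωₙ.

ωₙ = 3 rad/s

Compare the denominator to the standard form s^2 + 2ζωₙs + ωₙ².
ωₙ² = 9, so ωₙ = 3 rad/s.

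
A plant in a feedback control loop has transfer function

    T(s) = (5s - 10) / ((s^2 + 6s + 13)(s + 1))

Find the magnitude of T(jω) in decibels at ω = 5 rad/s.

Substitute s = j5: numerator = -10 + j25, denominator = -162 - j30.
|T(j5)| = |-10 + j25| / |-162 - j30| = 26.926 / 164.75 ≈ 0.1634.
In decibels: 20·log₁₀(0.1634) ≈ -15.7 dB.

|T(j5)|_dB ≈ -15.7 dB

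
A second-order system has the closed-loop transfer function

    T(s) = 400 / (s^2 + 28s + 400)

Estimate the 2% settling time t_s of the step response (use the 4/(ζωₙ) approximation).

Comparing s^2 + 28s + 400 to s^2 + 2ζωₙs + ωₙ²: ωₙ = 20 rad/s and ζ = 28/(2·20) = 0.7.
ζωₙ = 28/2 = 14, so t_s ≈ 4/(ζωₙ) = 4/14 ≈ 0.2857 s.

t_s ≈ 0.2857 s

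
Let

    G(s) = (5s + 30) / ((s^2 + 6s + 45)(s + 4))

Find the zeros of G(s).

Set the numerator to zero: 5s + 30 = 0, i.e. 5·(s + 6) = 0.
So s = -6.

s = -6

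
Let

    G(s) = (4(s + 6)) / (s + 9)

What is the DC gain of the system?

Set s = 0: G(0) = (24) / (9) = 8/3.

G(0) = 8/3 ≈ 2.667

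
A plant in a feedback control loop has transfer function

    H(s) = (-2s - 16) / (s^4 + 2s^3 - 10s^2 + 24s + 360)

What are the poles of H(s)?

s = 3 + 3j, 3 - 3j, -4 + 2j, -4 - 2j

The poles are the roots of the denominator s^4 + 2s^3 - 10s^2 + 24s + 360 = 0.
No real roots exist; factor into two real quadratics: (s^2 - 6s + 18)(s^2 + 8s + 20) = 0.
Each quadratic gives a conjugate pair via the quadratic formula.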